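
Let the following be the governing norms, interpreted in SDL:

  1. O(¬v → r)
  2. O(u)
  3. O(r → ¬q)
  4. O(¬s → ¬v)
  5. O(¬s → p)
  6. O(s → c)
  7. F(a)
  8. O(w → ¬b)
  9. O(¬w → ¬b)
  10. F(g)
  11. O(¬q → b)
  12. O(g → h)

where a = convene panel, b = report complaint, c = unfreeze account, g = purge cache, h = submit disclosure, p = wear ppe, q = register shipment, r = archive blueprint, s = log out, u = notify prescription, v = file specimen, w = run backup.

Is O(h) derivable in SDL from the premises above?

No

Premise 12 is O(g → h), but O(g) is not derivable from the premises, so it does not yield O(h).
No other premise forces O(h). An ideal world satisfying every premise can still have h false, so O(h) is not derivable.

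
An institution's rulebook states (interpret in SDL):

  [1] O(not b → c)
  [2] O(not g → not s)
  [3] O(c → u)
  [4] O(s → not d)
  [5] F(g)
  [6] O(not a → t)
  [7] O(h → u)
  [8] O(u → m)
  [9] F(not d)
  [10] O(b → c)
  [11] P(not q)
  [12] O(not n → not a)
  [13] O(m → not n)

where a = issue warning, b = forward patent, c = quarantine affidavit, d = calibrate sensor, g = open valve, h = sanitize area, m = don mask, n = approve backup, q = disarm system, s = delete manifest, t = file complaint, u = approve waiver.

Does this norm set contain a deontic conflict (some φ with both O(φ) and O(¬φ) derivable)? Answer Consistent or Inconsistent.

Consistent

Premise 4 is O(s → not d), but O(s) is not derivable from the premises, so it does not yield O(not d).
So O(not d) is not derivable, and the apparent clash with O(d) does not arise.
A world satisfying every obligation exists (e.g. a=false, b=false, c=true, d=true, g=false, h=false, m=true, n=false, q=false, s=false, t=true, u=true); no atom is both obligatory and forbidden, so the set is consistent.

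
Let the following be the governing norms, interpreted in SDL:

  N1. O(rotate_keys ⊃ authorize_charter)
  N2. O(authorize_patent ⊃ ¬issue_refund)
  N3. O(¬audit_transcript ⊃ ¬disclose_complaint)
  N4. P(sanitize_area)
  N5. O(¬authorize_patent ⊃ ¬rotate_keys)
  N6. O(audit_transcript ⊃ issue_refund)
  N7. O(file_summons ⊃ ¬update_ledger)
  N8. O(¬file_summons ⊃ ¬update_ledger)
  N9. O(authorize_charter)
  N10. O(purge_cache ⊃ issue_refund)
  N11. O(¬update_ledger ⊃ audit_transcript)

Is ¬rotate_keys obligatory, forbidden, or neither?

Obligatory

By case analysis on ¬file_summons: premise 8 gives O(¬file_summons ⊃ ¬update_ledger) and premise 7 gives O(file_summons ⊃ ¬update_ledger), so O(¬update_ledger) either way.
Premise 11 is O(¬update_ledger ⊃ audit_transcript); since O(¬update_ledger), deontic closure gives O(audit_transcript).
Applying K to premise 6 (O(audit_transcript ⊃ issue_refund)) and O(audit_transcript) yields O(issue_refund).
The contrapositive of premise 2 (O(authorize_patent ⊃ ¬issue_refund)) is O(issue_refund ⊃ ¬authorize_patent), and O(issue_refund) is already established, so O(¬authorize_patent).
Premise 5 is O(¬authorize_patent ⊃ ¬rotate_keys); since O(¬authorize_patent), deontic closure gives O(¬rotate_keys).
Premises 1, 3, 4, 9, 10 do not contribute to this derivation.
Hence ¬rotate_keys is obligatory.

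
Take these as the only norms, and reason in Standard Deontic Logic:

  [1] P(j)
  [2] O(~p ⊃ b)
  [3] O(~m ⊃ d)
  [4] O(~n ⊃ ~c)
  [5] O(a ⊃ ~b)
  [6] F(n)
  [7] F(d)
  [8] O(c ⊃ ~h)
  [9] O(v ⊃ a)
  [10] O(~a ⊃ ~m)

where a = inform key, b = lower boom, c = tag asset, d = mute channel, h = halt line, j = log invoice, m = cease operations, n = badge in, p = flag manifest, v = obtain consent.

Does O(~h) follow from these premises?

Premise 8 is O(c ⊃ ~h), but O(c) is not derivable from the premises, so it does not yield O(~h).
No other premise forces O(~h). An ideal world satisfying every premise can still have ~h false, so O(~h) is not derivable.

No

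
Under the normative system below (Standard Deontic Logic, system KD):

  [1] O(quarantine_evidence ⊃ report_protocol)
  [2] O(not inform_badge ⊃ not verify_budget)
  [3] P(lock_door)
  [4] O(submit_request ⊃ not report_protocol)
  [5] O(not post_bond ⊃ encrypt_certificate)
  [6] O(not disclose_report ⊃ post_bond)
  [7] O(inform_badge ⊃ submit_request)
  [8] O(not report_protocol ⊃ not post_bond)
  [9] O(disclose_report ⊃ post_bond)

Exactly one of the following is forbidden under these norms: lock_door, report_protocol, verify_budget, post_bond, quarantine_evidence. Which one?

verify_budget

Premises 9 and 6 are O(disclose_report ⊃ post_bond) and O(not disclose_report ⊃ post_bond); every ideal world satisfies disclose_report or not disclose_report, so in either case post_bond holds — hence O(post_bond).
The contrapositive of premise 8 (O(not report_protocol ⊃ not post_bond)) is O(post_bond ⊃ report_protocol), and O(post_bond) is already established, so O(report_protocol).
Premise 4 is O(submit_request ⊃ not report_protocol); contrapositively O(report_protocol ⊃ not submit_request). Since O(report_protocol) holds, K gives O(not submit_request).
Premise 7 is O(inform_badge ⊃ submit_request); contrapositively O(not submit_request ⊃ not inform_badge). Since O(not submit_request) holds, K gives O(not inform_badge).
From O(not inform_badge) and premise 2, O(not inform_badge ⊃ not verify_budget), we obtain O(not verify_budget).
So O(not verify_budget) holds, i.e. verify_budget is forbidden. None of the other listed options is forbidden under the premises.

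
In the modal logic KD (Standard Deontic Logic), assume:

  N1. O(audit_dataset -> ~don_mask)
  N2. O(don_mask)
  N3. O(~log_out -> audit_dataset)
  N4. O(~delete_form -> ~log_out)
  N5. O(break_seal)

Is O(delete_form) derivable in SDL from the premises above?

Yes

Premise 2 states O(don_mask) outright.
The contrapositive of premise 1 (O(audit_dataset -> ~don_mask)) is O(don_mask -> ~audit_dataset), and O(don_mask) is already established, so O(~audit_dataset).
Premise 3 is O(~log_out -> audit_dataset); contrapositively O(~audit_dataset -> log_out). Since O(~audit_dataset) holds, K gives O(log_out).
The contrapositive of premise 4 (O(~delete_form -> ~log_out)) is O(log_out -> delete_form), and O(log_out) is already established, so O(delete_form).
Premise 5 does not contribute to this derivation.
So O(delete_form) follows.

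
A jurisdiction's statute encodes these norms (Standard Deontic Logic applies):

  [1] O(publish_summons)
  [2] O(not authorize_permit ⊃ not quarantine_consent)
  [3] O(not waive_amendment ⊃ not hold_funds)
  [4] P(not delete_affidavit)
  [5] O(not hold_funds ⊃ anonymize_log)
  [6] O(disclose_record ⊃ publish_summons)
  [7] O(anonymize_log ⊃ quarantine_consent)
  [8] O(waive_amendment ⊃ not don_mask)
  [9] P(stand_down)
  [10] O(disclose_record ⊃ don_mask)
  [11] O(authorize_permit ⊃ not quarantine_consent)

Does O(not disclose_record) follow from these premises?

Yes

By case analysis on not authorize_permit: premise 2 gives O(not authorize_permit ⊃ not quarantine_consent) and premise 11 gives O(authorize_permit ⊃ not quarantine_consent), so O(not quarantine_consent) either way.
Premise 7, O(anonymize_log ⊃ quarantine_consent), contraposes to O(not quarantine_consent ⊃ not anonymize_log); with O(not quarantine_consent) we get O(not anonymize_log).
Premise 5, O(not hold_funds ⊃ anonymize_log), contraposes to O(not anonymize_log ⊃ hold_funds); with O(not anonymize_log) we get O(hold_funds).
Premise 3, O(not waive_amendment ⊃ not hold_funds), contraposes to O(hold_funds ⊃ waive_amendment); with O(hold_funds) we get O(waive_amendment).
From O(waive_amendment) and premise 8, O(waive_amendment ⊃ not don_mask), we obtain O(not don_mask).
Premise 10, O(disclose_record ⊃ don_mask), contraposes to O(not don_mask ⊃ not disclose_record); with O(not don_mask) we get O(not disclose_record).
Premises 1, 4, 6, 9 do not contribute to this derivation.
So O(not disclose_record) follows.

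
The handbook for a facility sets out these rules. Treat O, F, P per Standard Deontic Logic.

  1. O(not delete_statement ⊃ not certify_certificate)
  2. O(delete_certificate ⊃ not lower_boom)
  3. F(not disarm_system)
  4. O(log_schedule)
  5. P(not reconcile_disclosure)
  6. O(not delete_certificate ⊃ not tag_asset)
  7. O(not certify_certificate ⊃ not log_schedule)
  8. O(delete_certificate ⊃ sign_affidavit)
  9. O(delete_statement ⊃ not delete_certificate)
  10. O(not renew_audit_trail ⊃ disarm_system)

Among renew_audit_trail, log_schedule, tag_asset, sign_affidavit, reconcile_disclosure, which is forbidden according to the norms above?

Premise 4 states O(log_schedule) outright.
Premise 7, O(not certify_certificate ⊃ not log_schedule), contraposes to O(log_schedule ⊃ certify_certificate); with O(log_schedule) we get O(certify_certificate).
Premise 1 is O(not delete_statement ⊃ not certify_certificate); contrapositively O(certify_certificate ⊃ delete_statement). Since O(certify_certificate) holds, K gives O(delete_statement).
With premise 9, O(delete_statement ⊃ not delete_certificate), the K-axiom yields O(not delete_certificate).
From O(not delete_certificate) and premise 6, O(not delete_certificate ⊃ not tag_asset), we obtain O(not tag_asset).
So O(not tag_asset) holds, i.e. tag_asset is forbidden. None of the other listed options is forbidden under the premises.

tag_asset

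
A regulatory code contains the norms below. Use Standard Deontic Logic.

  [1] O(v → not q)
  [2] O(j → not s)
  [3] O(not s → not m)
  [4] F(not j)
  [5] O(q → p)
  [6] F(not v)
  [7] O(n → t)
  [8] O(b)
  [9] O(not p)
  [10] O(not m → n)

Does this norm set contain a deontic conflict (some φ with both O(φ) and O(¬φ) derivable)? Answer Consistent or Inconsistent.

Consistent

Premise 5 is O(q → p), but O(q) is not derivable from the premises, so it does not yield O(p).
So O(p) is not derivable, and the apparent clash with O(not p) does not arise.
A world satisfying every obligation exists (e.g. b=true, j=true, m=false, n=true, p=false, q=false, s=false, t=true, v=true); no atom is both obligatory and forbidden, so the set is consistent.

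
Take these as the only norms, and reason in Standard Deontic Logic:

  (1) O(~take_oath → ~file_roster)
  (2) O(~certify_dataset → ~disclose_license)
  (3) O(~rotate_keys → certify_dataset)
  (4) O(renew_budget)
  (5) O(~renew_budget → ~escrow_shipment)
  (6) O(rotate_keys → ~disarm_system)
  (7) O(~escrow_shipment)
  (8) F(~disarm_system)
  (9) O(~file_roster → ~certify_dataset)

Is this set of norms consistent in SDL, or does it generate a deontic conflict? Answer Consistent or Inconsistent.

Consistent

Premise 5 is O(~renew_budget → ~escrow_shipment); even if O(~escrow_shipment) held, inferring O(~renew_budget) would be affirming the consequent — invalid.
So O(~renew_budget) is not derivable, and the apparent clash with O(renew_budget) does not arise.
A world satisfying every obligation exists (e.g. certify_dataset=true, disarm_system=true, disclose_license=false, escrow_shipment=false, file_roster=true, renew_budget=true, rotate_keys=false, take_oath=true); no atom is both obligatory and forbidden, so the set is consistent.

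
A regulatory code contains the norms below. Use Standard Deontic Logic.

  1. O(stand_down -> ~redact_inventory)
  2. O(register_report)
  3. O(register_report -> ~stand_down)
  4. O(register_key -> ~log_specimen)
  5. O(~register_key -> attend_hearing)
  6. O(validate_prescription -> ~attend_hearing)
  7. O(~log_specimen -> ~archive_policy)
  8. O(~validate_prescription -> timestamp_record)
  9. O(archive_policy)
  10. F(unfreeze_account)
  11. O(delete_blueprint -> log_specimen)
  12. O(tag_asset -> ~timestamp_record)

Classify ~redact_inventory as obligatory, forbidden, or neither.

Neither

Premise 1 is O(stand_down -> ~redact_inventory), but O(stand_down) is not derivable from the premises, so it does not yield O(~redact_inventory).
No premise or chain of K-axiom applications forces O(~redact_inventory), and none forces O(redact_inventory). So ~redact_inventory is neither obligatory nor forbidden under these norms.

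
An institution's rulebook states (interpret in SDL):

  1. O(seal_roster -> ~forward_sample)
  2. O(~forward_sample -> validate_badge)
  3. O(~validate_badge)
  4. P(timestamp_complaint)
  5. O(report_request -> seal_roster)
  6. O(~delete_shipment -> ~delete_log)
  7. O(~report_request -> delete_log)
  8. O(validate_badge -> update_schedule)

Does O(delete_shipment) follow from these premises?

Premise 3 gives O(~validate_badge).
The contrapositive of premise 2 (O(~forward_sample -> validate_badge)) is O(~validate_badge -> forward_sample), and O(~validate_badge) is already established, so O(forward_sample).
Premise 1, O(seal_roster -> ~forward_sample), contraposes to O(forward_sample -> ~seal_roster); with O(forward_sample) we get O(~seal_roster).
The contrapositive of premise 5 (O(report_request -> seal_roster)) is O(~seal_roster -> ~report_request), and O(~seal_roster) is already established, so O(~report_request).
Applying K to premise 7 (O(~report_request -> delete_log)) and O(~report_request) yields O(delete_log).
Premise 6 is O(~delete_shipment -> ~delete_log); contrapositively O(delete_log -> delete_shipment). Since O(delete_log) holds, K gives O(delete_shipment).
Premises 4, 8 do not contribute to this derivation.
So O(delete_shipment) follows.

Yes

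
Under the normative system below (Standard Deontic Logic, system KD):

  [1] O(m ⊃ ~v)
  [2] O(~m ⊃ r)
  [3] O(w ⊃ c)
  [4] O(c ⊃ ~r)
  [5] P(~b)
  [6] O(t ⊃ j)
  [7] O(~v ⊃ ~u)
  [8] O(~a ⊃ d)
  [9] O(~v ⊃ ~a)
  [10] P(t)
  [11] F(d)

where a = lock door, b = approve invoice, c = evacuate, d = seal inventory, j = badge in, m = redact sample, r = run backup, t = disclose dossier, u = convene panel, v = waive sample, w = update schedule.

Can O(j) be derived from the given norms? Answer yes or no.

No

Premise 6 is O(t ⊃ j), but O(t) is not derivable from the premises (the permission P(t) asserts only ~O(~t), not O(t)), so it does not yield O(j).
No other premise forces O(j). An ideal world satisfying every premise can still have j false, so O(j) is not derivable.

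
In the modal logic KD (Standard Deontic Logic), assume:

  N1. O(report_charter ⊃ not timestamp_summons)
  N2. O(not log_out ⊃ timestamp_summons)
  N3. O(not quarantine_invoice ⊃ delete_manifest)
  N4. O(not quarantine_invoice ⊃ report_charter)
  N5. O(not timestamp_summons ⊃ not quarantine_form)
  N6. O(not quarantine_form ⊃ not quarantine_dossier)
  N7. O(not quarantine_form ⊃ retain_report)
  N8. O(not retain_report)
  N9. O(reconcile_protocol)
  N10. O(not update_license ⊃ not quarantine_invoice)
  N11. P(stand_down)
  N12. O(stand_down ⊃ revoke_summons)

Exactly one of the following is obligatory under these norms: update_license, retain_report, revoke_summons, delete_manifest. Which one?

From premise 8 we have O(not retain_report).
Premise 7, O(not quarantine_form ⊃ retain_report), contraposes to O(not retain_report ⊃ quarantine_form); with O(not retain_report) we get O(quarantine_form).
Premise 5 is O(not timestamp_summons ⊃ not quarantine_form); contrapositively O(quarantine_form ⊃ timestamp_summons). Since O(quarantine_form) holds, K gives O(timestamp_summons).
The contrapositive of premise 1 (O(report_charter ⊃ not timestamp_summons)) is O(timestamp_summons ⊃ not report_charter), and O(timestamp_summons) is already established, so O(not report_charter).
The contrapositive of premise 4 (O(not quarantine_invoice ⊃ report_charter)) is O(not report_charter ⊃ quarantine_invoice), and O(not report_charter) is already established, so O(quarantine_invoice).
Premise 10 is O(not update_license ⊃ not quarantine_invoice); contrapositively O(quarantine_invoice ⊃ update_license). Since O(quarantine_invoice) holds, K gives O(update_license).
So O(update_license) holds — update_license is obligatory. None of the other listed options is made obligatory by any chain of premises.

update_license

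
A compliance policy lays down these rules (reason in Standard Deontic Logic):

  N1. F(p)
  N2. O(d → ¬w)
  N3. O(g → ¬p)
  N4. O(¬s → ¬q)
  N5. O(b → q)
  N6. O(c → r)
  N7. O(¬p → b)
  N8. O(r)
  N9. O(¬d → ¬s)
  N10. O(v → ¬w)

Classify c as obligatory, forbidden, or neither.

Neither

Premise 6 is O(c → r); even if O(r) held, inferring O(c) would be affirming the consequent — invalid.
No premise or chain of K-axiom applications forces O(c), and none forces O(¬c). So c is neither obligatory nor forbidden under these norms.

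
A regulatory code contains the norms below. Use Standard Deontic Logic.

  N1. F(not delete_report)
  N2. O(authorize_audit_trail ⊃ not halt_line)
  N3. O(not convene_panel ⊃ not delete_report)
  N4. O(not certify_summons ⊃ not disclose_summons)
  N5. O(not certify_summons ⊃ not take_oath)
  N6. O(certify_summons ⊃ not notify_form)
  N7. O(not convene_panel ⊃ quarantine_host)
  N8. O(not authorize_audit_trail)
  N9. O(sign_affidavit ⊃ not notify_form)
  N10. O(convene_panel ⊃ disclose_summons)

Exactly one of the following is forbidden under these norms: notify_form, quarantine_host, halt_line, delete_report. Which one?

Premise 1 is F(not delete_report), i.e. O(delete_report).
Premise 3 is O(not convene_panel ⊃ not delete_report); contrapositively O(delete_report ⊃ convene_panel). Since O(delete_report) holds, K gives O(convene_panel).
With premise 10, O(convene_panel ⊃ disclose_summons), the K-axiom yields O(disclose_summons).
Premise 4, O(not certify_summons ⊃ not disclose_summons), contraposes to O(disclose_summons ⊃ certify_summons); with O(disclose_summons) we get O(certify_summons).
From O(certify_summons) and premise 6, O(certify_summons ⊃ not notify_form), we obtain O(not notify_form).
So O(not notify_form) holds, i.e. notify_form is forbidden. None of the other listed options is forbidden under the premises.

notify_form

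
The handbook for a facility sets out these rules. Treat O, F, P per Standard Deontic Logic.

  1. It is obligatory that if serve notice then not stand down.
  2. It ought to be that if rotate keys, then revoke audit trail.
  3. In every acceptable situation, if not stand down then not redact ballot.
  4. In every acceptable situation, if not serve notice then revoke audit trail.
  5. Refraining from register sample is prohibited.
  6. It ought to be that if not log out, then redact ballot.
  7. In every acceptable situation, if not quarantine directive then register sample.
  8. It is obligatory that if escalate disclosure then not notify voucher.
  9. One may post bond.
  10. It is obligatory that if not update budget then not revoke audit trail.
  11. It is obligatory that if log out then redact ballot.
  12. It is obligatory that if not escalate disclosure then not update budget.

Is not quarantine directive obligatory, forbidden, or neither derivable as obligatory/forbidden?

Neither

Premise 7 is O(¬quarantine_directive → register_sample); even if O(register_sample) held, inferring O(¬quarantine_directive) would be affirming the consequent — invalid.
No premise or chain of K-axiom applications forces O(¬quarantine_directive), and none forces O(quarantine_directive). So ¬quarantine_directive is neither obligatory nor forbidden under these norms.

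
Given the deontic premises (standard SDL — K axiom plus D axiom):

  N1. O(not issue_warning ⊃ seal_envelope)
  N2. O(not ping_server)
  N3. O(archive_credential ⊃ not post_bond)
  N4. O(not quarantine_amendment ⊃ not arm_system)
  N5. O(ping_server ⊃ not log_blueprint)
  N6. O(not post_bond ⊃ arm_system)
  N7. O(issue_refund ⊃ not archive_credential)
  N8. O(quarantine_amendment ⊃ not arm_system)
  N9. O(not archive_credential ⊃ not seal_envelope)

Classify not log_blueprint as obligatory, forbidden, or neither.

Neither

Premise 5 is O(ping_server ⊃ not log_blueprint), but O(ping_server) is not derivable from the premises, so it does not yield O(not log_blueprint).
No premise or chain of K-axiom applications forces O(not log_blueprint), and none forces O(log_blueprint). So not log_blueprint is neither obligatory nor forbidden under these norms.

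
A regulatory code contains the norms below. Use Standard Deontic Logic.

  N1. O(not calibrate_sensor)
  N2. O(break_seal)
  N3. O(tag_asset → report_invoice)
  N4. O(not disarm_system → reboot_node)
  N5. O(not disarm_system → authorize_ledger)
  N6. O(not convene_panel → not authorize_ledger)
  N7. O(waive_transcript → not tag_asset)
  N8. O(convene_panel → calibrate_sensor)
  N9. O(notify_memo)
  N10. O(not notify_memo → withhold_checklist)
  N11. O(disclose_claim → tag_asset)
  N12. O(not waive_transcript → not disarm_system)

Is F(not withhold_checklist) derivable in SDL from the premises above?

Premise 10 is O(not notify_memo → withhold_checklist), but O(not notify_memo) is not derivable from the premises, so it does not yield O(withhold_checklist).
No other premise forces O(withhold_checklist). An ideal world satisfying every premise can still have not withhold_checklist true, so F(not withhold_checklist) is not derivable.

No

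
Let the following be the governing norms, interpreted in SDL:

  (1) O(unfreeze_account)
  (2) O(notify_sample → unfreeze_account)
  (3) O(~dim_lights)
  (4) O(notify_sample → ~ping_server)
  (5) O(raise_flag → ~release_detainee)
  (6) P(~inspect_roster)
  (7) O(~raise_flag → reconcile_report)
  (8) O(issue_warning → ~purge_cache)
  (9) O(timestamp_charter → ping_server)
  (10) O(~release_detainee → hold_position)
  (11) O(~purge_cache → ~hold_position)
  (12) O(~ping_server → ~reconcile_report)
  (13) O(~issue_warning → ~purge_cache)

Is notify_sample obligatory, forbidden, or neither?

Premises 13 and 8 are O(~issue_warning → ~purge_cache) and O(issue_warning → ~purge_cache); every ideal world satisfies ~issue_warning or issue_warning, so in either case ~purge_cache holds — hence O(~purge_cache).
With premise 11, O(~purge_cache → ~hold_position), the K-axiom yields O(~hold_position).
The contrapositive of premise 10 (O(~release_detainee → hold_position)) is O(~hold_position → release_detainee), and O(~hold_position) is already established, so O(release_detainee).
Premise 5, O(raise_flag → ~release_detainee), contraposes to O(release_detainee → ~raise_flag); with O(release_detainee) we get O(~raise_flag).
Premise 7 is O(~raise_flag → reconcile_report); since O(~raise_flag), deontic closure gives O(reconcile_report).
Premise 12 is O(~ping_server → ~reconcile_report); contrapositively O(reconcile_report → ping_server). Since O(reconcile_report) holds, K gives O(ping_server).
The contrapositive of premise 4 (O(notify_sample → ~ping_server)) is O(ping_server → ~notify_sample), and O(ping_server) is already established, so O(~notify_sample).
Premises 1, 2, 3, 6, 9 do not contribute to this derivation.
Thus O(~notify_sample), which is F(notify_sample): notify_sample is forbidden.

Forbidden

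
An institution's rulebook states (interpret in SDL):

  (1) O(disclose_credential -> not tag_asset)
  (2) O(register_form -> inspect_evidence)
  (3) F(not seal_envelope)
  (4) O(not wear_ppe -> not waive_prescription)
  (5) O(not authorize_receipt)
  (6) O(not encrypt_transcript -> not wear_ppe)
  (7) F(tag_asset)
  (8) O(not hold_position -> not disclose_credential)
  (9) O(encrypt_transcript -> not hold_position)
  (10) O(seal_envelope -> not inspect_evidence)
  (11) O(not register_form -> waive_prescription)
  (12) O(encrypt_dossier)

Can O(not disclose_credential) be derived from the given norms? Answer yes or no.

Yes

Premise 3, F(not seal_envelope), is equivalent to O(seal_envelope).
With premise 10, O(seal_envelope -> not inspect_evidence), the K-axiom yields O(not inspect_evidence).
Premise 2 is O(register_form -> inspect_evidence); contrapositively O(not inspect_evidence -> not register_form). Since O(not inspect_evidence) holds, K gives O(not register_form).
Premise 11 is O(not register_form -> waive_prescription); since O(not register_form), deontic closure gives O(waive_prescription).
The contrapositive of premise 4 (O(not wear_ppe -> not waive_prescription)) is O(waive_prescription -> wear_ppe), and O(waive_prescription) is already established, so O(wear_ppe).
Premise 6, O(not encrypt_transcript -> not wear_ppe), contraposes to O(wear_ppe -> encrypt_transcript); with O(wear_ppe) we get O(encrypt_transcript).
With premise 9, O(encrypt_transcript -> not hold_position), the K-axiom yields O(not hold_position).
Applying K to premise 8 (O(not hold_position -> not disclose_credential)) and O(not hold_position) yields O(not disclose_credential).
Premises 1, 5, 7, 12 do not contribute to this derivation.
So O(not disclose_credential) follows.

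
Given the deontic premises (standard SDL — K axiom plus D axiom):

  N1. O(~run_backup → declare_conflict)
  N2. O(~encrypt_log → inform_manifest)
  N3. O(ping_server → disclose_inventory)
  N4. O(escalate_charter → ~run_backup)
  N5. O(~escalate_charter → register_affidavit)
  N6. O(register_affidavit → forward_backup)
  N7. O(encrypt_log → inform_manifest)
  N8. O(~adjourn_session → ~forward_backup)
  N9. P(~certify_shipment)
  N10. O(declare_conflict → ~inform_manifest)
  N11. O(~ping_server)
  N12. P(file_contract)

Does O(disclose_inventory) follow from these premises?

Premise 3 is O(ping_server → disclose_inventory), but O(ping_server) is not derivable from the premises, so it does not yield O(disclose_inventory).
No other premise forces O(disclose_inventory). An ideal world satisfying every premise can still have disclose_inventory false, so O(disclose_inventory) is not derivable.

No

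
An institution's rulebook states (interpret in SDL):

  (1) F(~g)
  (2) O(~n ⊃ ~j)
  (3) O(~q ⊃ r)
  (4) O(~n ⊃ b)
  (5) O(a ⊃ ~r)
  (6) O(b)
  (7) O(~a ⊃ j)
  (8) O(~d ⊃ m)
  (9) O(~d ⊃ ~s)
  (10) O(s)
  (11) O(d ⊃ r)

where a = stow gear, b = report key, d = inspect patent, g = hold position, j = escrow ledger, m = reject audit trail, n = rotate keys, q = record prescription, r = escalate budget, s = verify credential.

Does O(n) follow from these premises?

Yes

Premise 10 states O(s) outright.
The contrapositive of premise 9 (O(~d ⊃ ~s)) is O(s ⊃ d), and O(s) is already established, so O(d).
With premise 11, O(d ⊃ r), the K-axiom yields O(r).
Premise 5, O(a ⊃ ~r), contraposes to O(r ⊃ ~a); with O(r) we get O(~a).
Applying K to premise 7 (O(~a ⊃ j)) and O(~a) yields O(j).
Premise 2 is O(~n ⊃ ~j); contrapositively O(j ⊃ n). Since O(j) holds, K gives O(n).
Premises 1, 3, 4, 6, 8 do not contribute to this derivation.
So O(n) follows.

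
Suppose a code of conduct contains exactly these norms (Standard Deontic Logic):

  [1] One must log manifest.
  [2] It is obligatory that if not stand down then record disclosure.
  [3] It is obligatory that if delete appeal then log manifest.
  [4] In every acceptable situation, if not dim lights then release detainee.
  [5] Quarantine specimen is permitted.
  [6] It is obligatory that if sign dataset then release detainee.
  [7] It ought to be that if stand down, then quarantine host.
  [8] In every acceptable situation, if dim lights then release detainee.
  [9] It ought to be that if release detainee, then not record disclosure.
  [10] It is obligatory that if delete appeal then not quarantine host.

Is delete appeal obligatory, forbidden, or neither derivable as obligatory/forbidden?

Premises 4 and 8 are O(¬dim_lights → release_detainee) and O(dim_lights → release_detainee); every ideal world satisfies ¬dim_lights or dim_lights, so in either case release_detainee holds — hence O(release_detainee).
With premise 9, O(release_detainee → ¬record_disclosure), the K-axiom yields O(¬record_disclosure).
The contrapositive of premise 2 (O(¬stand_down → record_disclosure)) is O(¬record_disclosure → stand_down), and O(¬record_disclosure) is already established, so O(stand_down).
From O(stand_down) and premise 7, O(stand_down → quarantine_host), we obtain O(quarantine_host).
The contrapositive of premise 10 (O(delete_appeal → ¬quarantine_host)) is O(quarantine_host → ¬delete_appeal), and O(quarantine_host) is already established, so O(¬delete_appeal).
Premises 1, 3, 5, 6 do not contribute to this derivation.
Thus O(¬delete_appeal), which is F(delete_appeal): delete_appeal is forbidden.

Forbidden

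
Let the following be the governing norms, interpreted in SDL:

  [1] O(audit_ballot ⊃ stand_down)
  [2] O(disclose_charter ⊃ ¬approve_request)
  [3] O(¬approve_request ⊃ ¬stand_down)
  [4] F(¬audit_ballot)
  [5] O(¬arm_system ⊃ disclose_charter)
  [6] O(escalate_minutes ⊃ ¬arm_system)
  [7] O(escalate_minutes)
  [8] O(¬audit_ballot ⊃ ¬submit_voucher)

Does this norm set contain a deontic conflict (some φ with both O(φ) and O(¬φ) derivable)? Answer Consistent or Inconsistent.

Premise 4 is F(¬audit_ballot), i.e. O(audit_ballot).
Premise 1 is O(audit_ballot ⊃ stand_down); since O(audit_ballot), deontic closure gives O(stand_down).
The contrapositive of premise 3 (O(¬approve_request ⊃ ¬stand_down)) is O(stand_down ⊃ approve_request), and O(stand_down) is already established, so O(approve_request).
Premise 2, O(disclose_charter ⊃ ¬approve_request), contraposes to O(approve_request ⊃ ¬disclose_charter); with O(approve_request) we get O(¬disclose_charter).
Premise 5 is O(¬arm_system ⊃ disclose_charter); contrapositively O(¬disclose_charter ⊃ arm_system). Since O(¬disclose_charter) holds, K gives O(arm_system).
Premise 6, O(escalate_minutes ⊃ ¬arm_system), contraposes to O(arm_system ⊃ ¬escalate_minutes); with O(arm_system) we get O(¬escalate_minutes).
But premise 7 directly asserts O(escalate_minutes).
We now have both O(¬escalate_minutes) and O(escalate_minutes) — escalate_minutes is simultaneously obligatory and forbidden, violating the D-axiom.

Inconsistent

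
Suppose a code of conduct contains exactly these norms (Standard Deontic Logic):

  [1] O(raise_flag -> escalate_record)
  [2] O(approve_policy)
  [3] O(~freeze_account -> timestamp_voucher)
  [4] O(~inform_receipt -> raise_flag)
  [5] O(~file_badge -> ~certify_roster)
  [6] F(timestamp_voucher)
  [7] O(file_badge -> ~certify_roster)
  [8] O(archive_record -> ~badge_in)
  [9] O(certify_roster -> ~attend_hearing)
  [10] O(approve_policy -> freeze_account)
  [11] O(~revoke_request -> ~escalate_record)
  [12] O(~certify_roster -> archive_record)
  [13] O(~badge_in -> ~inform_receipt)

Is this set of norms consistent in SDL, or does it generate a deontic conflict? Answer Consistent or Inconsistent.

Premise 3 is O(~freeze_account -> timestamp_voucher), but O(~freeze_account) is not derivable from the premises, so it does not yield O(timestamp_voucher).
So O(timestamp_voucher) is not derivable, and the apparent clash with O(~timestamp_voucher) does not arise.
A world satisfying every obligation exists (e.g. approve_policy=true, archive_record=true, attend_hearing=false, badge_in=false, certify_roster=false, escalate_record=true, file_badge=false, freeze_account=true, inform_receipt=false, raise_flag=true, revoke_request=true, timestamp_voucher=false); no atom is both obligatory and forbidden, so the set is consistent.

Consistent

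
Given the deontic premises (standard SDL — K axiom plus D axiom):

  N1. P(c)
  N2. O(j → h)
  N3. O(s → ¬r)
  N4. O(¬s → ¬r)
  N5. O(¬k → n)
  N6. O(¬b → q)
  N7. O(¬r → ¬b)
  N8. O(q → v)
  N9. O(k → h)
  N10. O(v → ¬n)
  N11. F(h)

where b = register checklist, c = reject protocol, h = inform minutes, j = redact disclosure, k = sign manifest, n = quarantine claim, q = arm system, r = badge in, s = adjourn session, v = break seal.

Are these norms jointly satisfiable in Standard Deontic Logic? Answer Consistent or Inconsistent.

Inconsistent

By case analysis on ¬s: premise 4 gives O(¬s → ¬r) and premise 3 gives O(s → ¬r), so O(¬r) either way.
With premise 7, O(¬r → ¬b), the K-axiom yields O(¬b).
Applying K to premise 6 (O(¬b → q)) and O(¬b) yields O(q).
From O(q) and premise 8, O(q → v), we obtain O(v).
Applying K to premise 10 (O(v → ¬n)) and O(v) yields O(¬n).
Premise 5, O(¬k → n), contraposes to O(¬n → k); with O(¬n) we get O(k).
With premise 9, O(k → h), the K-axiom yields O(h).
However, F(h) at premise 11 amounts to O(¬h).
We now have both O(h) and O(¬h) — h is simultaneously obligatory and forbidden, violating the D-axiom.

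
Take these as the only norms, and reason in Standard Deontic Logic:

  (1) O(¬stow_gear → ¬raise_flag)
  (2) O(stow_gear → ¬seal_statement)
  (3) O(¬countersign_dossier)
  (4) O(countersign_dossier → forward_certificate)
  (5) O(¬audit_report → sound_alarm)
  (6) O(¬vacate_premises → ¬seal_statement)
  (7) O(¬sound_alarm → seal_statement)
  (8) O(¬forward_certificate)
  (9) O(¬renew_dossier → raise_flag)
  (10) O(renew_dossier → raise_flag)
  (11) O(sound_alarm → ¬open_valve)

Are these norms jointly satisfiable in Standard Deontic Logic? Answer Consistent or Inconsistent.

Premise 4 is O(countersign_dossier → forward_certificate), but O(countersign_dossier) is not derivable from the premises, so it does not yield O(forward_certificate).
So O(forward_certificate) is not derivable, and the apparent clash with O(¬forward_certificate) does not arise.
A world satisfying every obligation exists (e.g. audit_report=false, countersign_dossier=false, forward_certificate=false, open_valve=false, raise_flag=true, renew_dossier=false, seal_statement=false, sound_alarm=true, stow_gear=true, vacate_premises=false); no atom is both obligatory and forbidden, so the set is consistent.

Consistent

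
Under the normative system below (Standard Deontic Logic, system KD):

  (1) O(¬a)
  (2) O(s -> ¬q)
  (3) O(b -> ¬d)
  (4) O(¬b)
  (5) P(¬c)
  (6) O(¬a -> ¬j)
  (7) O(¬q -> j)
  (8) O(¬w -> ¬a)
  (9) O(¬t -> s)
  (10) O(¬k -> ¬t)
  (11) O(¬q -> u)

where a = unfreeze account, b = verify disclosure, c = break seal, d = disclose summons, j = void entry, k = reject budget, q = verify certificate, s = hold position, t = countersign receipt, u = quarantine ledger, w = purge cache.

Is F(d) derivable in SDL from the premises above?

No

Premise 3 is O(b -> ¬d), but O(b) is not derivable from the premises, so it does not yield O(¬d).
No other premise forces O(¬d). An ideal world satisfying every premise can still have d true, so F(d) is not derivable.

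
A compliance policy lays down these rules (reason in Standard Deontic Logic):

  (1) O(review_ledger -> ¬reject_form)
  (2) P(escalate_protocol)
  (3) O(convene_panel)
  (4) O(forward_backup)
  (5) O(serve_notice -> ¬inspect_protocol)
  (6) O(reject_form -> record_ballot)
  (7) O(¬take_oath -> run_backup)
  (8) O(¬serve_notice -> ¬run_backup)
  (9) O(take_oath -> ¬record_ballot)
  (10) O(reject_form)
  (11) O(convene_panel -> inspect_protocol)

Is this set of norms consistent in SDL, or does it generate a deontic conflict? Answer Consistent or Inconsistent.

Inconsistent

From premise 3 we have O(convene_panel).
Premise 11 is O(convene_panel -> inspect_protocol); since O(convene_panel), deontic closure gives O(inspect_protocol).
The contrapositive of premise 5 (O(serve_notice -> ¬inspect_protocol)) is O(inspect_protocol -> ¬serve_notice), and O(inspect_protocol) is already established, so O(¬serve_notice).
Applying K to premise 8 (O(¬serve_notice -> ¬run_backup)) and O(¬serve_notice) yields O(¬run_backup).
Premise 7, O(¬take_oath -> run_backup), contraposes to O(¬run_backup -> take_oath); with O(¬run_backup) we get O(take_oath).
From O(take_oath) and premise 9, O(take_oath -> ¬record_ballot), we obtain O(¬record_ballot).
Premise 6, O(reject_form -> record_ballot), contraposes to O(¬record_ballot -> ¬reject_form); with O(¬record_ballot) we get O(¬reject_form).
But premise 10 directly asserts O(reject_form).
We now have both O(¬reject_form) and O(reject_form) — reject_form is simultaneously obligatory and forbidden, violating the D-axiom.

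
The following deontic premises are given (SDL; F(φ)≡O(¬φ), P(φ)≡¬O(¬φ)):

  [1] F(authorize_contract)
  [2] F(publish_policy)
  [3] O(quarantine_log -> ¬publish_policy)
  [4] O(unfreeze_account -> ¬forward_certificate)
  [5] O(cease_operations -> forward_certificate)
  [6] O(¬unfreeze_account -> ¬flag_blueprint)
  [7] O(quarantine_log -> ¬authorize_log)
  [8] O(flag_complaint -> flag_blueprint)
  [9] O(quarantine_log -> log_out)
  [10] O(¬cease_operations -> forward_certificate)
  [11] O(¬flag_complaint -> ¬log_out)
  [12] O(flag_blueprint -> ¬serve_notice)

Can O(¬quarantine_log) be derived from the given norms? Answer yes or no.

Premises 10 and 5 are O(¬cease_operations -> forward_certificate) and O(cease_operations -> forward_certificate); every ideal world satisfies ¬cease_operations or cease_operations, so in either case forward_certificate holds — hence O(forward_certificate).
The contrapositive of premise 4 (O(unfreeze_account -> ¬forward_certificate)) is O(forward_certificate -> ¬unfreeze_account), and O(forward_certificate) is already established, so O(¬unfreeze_account).
Premise 6 is O(¬unfreeze_account -> ¬flag_blueprint); since O(¬unfreeze_account), deontic closure gives O(¬flag_blueprint).
Premise 8 is O(flag_complaint -> flag_blueprint); contrapositively O(¬flag_blueprint -> ¬flag_complaint). Since O(¬flag_blueprint) holds, K gives O(¬flag_complaint).
From O(¬flag_complaint) and premise 11, O(¬flag_complaint -> ¬log_out), we obtain O(¬log_out).
Premise 9, O(quarantine_log -> log_out), contraposes to O(¬log_out -> ¬quarantine_log); with O(¬log_out) we get O(¬quarantine_log).
Premises 1, 2, 3, 7, 12 do not contribute to this derivation.
So O(¬quarantine_log) follows.

Yes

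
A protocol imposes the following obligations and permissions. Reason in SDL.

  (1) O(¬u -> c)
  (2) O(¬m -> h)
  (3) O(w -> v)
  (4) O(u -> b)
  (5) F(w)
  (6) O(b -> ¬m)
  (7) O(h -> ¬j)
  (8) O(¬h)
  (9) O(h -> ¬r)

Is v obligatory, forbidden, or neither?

Neither

Premise 3 is O(w -> v), but O(w) is not derivable from the premises, so it does not yield O(v).
No premise or chain of K-axiom applications forces O(v), and none forces O(¬v). So v is neither obligatory nor forbidden under these norms.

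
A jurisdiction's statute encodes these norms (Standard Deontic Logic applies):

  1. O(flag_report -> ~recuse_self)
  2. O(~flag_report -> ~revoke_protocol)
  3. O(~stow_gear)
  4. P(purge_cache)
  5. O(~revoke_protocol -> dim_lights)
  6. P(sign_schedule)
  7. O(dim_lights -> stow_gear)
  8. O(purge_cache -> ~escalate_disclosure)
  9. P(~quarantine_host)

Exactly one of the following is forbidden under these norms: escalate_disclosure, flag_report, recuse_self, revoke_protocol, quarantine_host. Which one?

Premise 3 states O(~stow_gear) outright.
Premise 7 is O(dim_lights -> stow_gear); contrapositively O(~stow_gear -> ~dim_lights). Since O(~stow_gear) holds, K gives O(~dim_lights).
Premise 5, O(~revoke_protocol -> dim_lights), contraposes to O(~dim_lights -> revoke_protocol); with O(~dim_lights) we get O(revoke_protocol).
The contrapositive of premise 2 (O(~flag_report -> ~revoke_protocol)) is O(revoke_protocol -> flag_report), and O(revoke_protocol) is already established, so O(flag_report).
From O(flag_report) and premise 1, O(flag_report -> ~recuse_self), we obtain O(~recuse_self).
So O(~recuse_self) holds, i.e. recuse_self is forbidden. None of the other listed options is forbidden under the premises.

recuse_self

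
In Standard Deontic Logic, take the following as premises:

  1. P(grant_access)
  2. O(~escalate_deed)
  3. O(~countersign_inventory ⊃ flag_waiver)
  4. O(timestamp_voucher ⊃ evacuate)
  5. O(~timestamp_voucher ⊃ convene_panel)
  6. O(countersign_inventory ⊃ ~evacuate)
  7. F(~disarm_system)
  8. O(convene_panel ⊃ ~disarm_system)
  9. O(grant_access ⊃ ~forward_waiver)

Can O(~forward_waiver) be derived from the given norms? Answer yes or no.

Premise 9 is O(grant_access ⊃ ~forward_waiver), but O(grant_access) is not derivable from the premises (the permission P(grant_access) asserts only ~O(~grant_access), not O(grant_access)), so it does not yield O(~forward_waiver).
No other premise forces O(~forward_waiver). An ideal world satisfying every premise can still have ~forward_waiver false, so O(~forward_waiver) is not derivable.

No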